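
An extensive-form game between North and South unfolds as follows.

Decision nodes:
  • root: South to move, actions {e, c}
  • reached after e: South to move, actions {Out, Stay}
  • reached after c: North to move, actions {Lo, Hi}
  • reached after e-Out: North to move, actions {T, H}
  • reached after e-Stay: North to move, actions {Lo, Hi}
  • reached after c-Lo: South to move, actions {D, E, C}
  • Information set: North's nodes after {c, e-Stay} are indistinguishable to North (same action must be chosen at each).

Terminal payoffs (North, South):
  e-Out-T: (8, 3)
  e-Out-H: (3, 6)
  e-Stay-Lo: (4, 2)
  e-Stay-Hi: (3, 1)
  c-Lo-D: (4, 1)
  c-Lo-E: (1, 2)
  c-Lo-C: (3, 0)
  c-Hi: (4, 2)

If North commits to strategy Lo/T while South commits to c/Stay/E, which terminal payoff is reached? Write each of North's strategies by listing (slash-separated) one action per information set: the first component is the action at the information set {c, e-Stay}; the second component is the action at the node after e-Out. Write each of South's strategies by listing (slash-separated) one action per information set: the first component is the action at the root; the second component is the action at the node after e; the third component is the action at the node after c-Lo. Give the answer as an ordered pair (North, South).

Trace the play path from the root:
  South plays c
  North plays Lo at [c]
  South plays E at [c-Lo]
→ terminal payoff (1, 2).
(North's choice at the node after e-Out is never reached on this path, so it doesn't affect the outcome.)

(1, 2)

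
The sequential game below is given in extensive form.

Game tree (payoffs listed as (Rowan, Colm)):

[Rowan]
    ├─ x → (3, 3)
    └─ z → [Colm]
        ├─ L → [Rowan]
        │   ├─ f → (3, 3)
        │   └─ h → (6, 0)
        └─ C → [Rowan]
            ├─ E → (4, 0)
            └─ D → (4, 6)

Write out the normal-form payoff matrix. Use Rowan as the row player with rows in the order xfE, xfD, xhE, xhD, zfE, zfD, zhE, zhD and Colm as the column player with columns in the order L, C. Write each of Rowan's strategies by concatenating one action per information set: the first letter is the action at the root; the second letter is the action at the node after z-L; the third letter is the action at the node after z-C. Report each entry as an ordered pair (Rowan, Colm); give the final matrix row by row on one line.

xfE: (3,3) (3,3) | xfD: (3,3) (3,3) | xhE: (3,3) (3,3) | xhD: (3,3) (3,3) | zfE: (3,3) (4,0) | zfD: (3,3) (4,6) | zhE: (6,0) (4,0) | zhD: (6,0) (4,6)

            L        C
 xfE    (3,3)    (3,3)
 xfD    (3,3)    (3,3)
 xhE    (3,3)    (3,3)
 xhD    (3,3)    (3,3)
 zfE    (3,3)    (4,0)
 zfD    (3,3)    (4,6)
 zhE    (6,0)    (4,0)
 zhD    (6,0)    (4,6)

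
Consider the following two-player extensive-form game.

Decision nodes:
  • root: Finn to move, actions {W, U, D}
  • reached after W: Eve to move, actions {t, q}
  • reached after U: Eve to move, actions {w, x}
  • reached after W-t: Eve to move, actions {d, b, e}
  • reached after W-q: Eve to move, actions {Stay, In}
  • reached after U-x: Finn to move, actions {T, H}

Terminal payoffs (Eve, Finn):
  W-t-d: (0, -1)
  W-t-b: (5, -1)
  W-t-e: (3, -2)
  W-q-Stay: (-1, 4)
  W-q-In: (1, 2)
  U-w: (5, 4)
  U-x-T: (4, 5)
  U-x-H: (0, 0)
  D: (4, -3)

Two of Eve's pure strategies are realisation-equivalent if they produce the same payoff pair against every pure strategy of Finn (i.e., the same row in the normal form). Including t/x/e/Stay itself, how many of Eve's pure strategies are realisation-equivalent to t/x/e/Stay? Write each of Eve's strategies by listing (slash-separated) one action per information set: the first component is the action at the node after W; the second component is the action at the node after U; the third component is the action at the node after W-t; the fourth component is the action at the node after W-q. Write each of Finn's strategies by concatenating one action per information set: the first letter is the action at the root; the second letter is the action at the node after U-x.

2

Row for t/x/e/Stay (columns WT, WH, UT, UH, DT, DH): (3,-2) (3,-2) (4,5) (0,0) (4,-3) (4,-3).
Under t/x/e/Stay, Eve's choice at the node after W-q can never be reached regardless of what Finn does, so varying those choices leaves every outcome unchanged.
Holding the reachable choices fixed and varying the unreachable one freely already gives 2 equivalent strategies.
No other strategy reproduces this row, so those 2 are the full class: t/x/e/Stay, t/x/e/In.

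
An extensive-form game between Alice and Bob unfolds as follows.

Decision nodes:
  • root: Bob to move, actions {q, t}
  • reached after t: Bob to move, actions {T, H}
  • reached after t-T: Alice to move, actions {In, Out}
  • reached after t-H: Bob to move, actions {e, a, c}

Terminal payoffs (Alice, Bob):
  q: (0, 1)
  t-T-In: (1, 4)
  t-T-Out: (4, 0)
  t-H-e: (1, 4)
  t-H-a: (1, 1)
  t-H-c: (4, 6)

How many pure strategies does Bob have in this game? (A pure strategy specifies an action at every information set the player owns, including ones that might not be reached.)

12

Bob owns the root with actions {q, t} — two choices.
Bob owns the node after t with actions {T, H} — two choices.
Bob owns the node after t-H with actions {e, a, c} — three choices.
A pure strategy fixes one action at each information set independently, so the count is the product 2 × 2 × 3 = 12.
(For reference, Alice has 2 pure strategies, giving a 12×2 normal-form matrix.)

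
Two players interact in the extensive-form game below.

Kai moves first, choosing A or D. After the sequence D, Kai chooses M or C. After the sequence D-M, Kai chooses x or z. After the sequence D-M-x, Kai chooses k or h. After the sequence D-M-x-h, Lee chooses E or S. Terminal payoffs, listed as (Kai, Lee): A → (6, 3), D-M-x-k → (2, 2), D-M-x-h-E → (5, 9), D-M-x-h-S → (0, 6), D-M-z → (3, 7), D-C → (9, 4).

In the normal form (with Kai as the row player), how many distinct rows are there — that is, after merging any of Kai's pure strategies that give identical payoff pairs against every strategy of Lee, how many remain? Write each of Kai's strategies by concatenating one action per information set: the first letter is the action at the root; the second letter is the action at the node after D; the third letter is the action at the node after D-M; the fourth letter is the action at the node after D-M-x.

Kai has 16 pure strategies: AMxk, AMxh, AMzk, AMzh, ACxk, ACxh, ACzk, ACzh, DMxk, DMxh, DMzk, DMzh, DCxk, DCxh, DCzk, DCzh. Columns: E, S.
{AMxk, AMxh, AMzk, AMzh, ACxk, ACxh, ACzk, ACzh} → row (6,3) (6,3)
{DMxk} → row (2,2) (2,2)
{DMxh} → row (5,9) (0,6)
{DMzk, DMzh} → row (3,7) (3,7)
{DCxk, DCxh, DCzk, DCzh} → row (9,4) (9,4)
That's 5 distinct rows out of 16 strategies.

5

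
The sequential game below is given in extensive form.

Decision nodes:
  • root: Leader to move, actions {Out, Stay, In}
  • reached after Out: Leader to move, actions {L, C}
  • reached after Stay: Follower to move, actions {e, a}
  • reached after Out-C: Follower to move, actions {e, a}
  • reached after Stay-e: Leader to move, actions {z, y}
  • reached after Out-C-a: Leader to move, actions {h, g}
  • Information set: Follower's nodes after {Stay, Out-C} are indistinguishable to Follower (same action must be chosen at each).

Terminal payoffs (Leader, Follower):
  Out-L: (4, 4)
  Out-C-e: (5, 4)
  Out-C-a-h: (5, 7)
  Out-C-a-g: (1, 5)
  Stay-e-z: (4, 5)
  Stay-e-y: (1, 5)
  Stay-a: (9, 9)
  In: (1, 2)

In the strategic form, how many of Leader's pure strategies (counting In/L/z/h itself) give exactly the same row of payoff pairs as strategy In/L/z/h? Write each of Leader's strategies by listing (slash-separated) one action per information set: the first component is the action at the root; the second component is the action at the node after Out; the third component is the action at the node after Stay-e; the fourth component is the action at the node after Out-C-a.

Row for In/L/z/h (columns e, a): (1,2) (1,2).
Under In/L/z/h, Leader's choice at the node after Out and at the node after Stay-e and at the node after Out-C-a can never be reached regardless of what Follower does, so varying those choices leaves every outcome unchanged.
Holding the reachable choices fixed and varying the unreachable ones freely already gives 2 × 2 × 2 = 8 equivalent strategies.
No other strategy reproduces this row, so those 8 are the full class: In/L/z/h, In/L/z/g, In/L/y/h, In/L/y/g, In/C/z/h, In/C/z/g, In/C/y/h, In/C/y/g.

8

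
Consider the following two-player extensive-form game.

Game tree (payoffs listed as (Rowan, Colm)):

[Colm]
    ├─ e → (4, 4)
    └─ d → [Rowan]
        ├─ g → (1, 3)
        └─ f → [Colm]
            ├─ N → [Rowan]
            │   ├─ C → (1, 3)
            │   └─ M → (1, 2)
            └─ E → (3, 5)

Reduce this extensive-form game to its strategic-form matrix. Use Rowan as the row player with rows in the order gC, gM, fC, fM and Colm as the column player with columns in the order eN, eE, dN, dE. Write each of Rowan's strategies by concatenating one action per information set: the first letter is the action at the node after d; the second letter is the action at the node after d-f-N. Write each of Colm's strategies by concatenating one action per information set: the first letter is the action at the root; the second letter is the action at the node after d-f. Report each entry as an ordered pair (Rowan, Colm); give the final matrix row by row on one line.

gC: (4,4) (4,4) (1,3) (1,3) | gM: (4,4) (4,4) (1,3) (1,3) | fC: (4,4) (4,4) (1,3) (3,5) | fM: (4,4) (4,4) (1,2) (3,5)

Row gC: eN→(4,4), eE→(4,4), dN→(1,3), dE→(1,3)
Row gM: eN→(4,4), eE→(4,4), dN→(1,3), dE→(1,3)
Row fC: eN→(4,4), eE→(4,4), dN→(1,3), dE→(3,5)
Row fM: eN→(4,4), eE→(4,4), dN→(1,2), dE→(3,5)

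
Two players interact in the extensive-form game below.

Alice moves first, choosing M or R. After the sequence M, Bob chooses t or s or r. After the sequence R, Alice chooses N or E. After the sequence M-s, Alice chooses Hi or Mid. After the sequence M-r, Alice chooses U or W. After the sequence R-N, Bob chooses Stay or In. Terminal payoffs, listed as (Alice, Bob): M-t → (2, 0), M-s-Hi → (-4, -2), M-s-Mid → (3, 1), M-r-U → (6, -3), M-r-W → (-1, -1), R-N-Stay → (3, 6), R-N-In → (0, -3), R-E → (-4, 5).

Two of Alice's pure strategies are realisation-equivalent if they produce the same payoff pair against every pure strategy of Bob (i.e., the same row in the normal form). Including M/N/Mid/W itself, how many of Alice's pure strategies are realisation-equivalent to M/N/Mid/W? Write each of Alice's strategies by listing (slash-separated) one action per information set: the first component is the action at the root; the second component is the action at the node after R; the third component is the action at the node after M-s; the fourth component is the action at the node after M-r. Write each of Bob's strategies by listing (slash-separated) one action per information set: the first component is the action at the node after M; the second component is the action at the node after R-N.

Row for M/N/Mid/W (columns t/Stay, t/In, s/Stay, s/In, r/Stay, r/In): (2,0) (2,0) (3,1) (3,1) (-1,-1) (-1,-1).
Under M/N/Mid/W, Alice's choice at the node after R can never be reached regardless of what Bob does, so varying those choices leaves every outcome unchanged.
Holding the reachable choices fixed and varying the unreachable one freely already gives 2 equivalent strategies.
No other strategy reproduces this row, so those 2 are the full class: M/N/Mid/W, M/E/Mid/W.

2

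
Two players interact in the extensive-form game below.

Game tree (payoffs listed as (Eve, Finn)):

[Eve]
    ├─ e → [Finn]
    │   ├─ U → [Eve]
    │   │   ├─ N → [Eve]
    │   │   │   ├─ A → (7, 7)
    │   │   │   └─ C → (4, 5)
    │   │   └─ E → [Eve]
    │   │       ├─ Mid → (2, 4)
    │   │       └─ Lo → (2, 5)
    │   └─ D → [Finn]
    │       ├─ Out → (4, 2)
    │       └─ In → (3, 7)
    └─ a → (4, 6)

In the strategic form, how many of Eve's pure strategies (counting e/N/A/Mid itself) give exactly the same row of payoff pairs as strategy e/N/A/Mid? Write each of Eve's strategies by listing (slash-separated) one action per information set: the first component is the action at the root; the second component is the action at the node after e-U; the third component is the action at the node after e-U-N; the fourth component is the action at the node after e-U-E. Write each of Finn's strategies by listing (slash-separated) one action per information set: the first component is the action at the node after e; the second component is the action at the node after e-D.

2

Row for e/N/A/Mid (columns U/Out, U/In, D/Out, D/In): (7,7) (7,7) (4,2) (3,7).
Under e/N/A/Mid, Eve's choice at the node after e-U-E can never be reached regardless of what Finn does, so varying those choices leaves every outcome unchanged.
Holding the reachable choices fixed and varying the unreachable one freely already gives 2 equivalent strategies.
No other strategy reproduces this row, so those 2 are the full class: e/N/A/Mid, e/N/A/Lo.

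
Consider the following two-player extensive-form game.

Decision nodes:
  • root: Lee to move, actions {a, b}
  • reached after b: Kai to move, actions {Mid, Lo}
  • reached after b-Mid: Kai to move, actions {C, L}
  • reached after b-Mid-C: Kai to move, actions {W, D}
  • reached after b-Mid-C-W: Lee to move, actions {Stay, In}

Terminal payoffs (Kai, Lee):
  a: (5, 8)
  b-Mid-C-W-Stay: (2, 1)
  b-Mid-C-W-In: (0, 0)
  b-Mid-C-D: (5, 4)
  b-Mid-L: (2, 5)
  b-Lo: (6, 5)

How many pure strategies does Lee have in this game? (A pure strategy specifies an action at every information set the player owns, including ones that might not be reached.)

4

Lee owns the root with actions {a, b} — two choices.
Lee owns the node after b-Mid-C-W with actions {Stay, In} — two choices.
A pure strategy fixes one action at each information set independently, so the count is the product 2 × 2 = 4.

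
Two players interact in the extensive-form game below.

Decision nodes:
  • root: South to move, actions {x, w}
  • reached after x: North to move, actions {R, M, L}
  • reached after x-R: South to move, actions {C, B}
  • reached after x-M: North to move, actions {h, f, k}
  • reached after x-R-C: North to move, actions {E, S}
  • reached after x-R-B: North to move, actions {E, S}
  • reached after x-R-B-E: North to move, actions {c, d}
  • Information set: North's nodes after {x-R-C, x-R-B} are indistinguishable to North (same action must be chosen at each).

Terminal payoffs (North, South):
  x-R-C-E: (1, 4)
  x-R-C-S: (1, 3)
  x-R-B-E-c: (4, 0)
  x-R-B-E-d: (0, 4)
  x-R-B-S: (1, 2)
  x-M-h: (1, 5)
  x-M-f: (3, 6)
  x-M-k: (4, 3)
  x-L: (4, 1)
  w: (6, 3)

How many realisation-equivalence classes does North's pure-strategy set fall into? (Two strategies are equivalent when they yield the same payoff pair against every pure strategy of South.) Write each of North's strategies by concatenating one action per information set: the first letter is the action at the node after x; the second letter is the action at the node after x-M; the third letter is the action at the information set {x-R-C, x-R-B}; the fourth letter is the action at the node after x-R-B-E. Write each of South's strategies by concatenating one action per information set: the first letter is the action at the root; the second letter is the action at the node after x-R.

7

North has 36 pure strategies: RhEc, RhEd, RhSc, RhSd, RfEc, RfEd, RfSc, RfSd, RkEc, RkEd, RkSc, RkSd, MhEc, MhEd, MhSc, MhSd, MfEc, MfEd, MfSc, MfSd, MkEc, MkEd, MkSc, MkSd, LhEc, LhEd, LhSc, LhSd, LfEc, LfEd, LfSc, LfSd, LkEc, LkEd, LkSc, LkSd. Columns: xC, xB, wC, wB.
{RhEc, RfEc, RkEc} → row (1,4) (4,0) (6,3) (6,3)
{RhEd, RfEd, RkEd} → row (1,4) (0,4) (6,3) (6,3)
{RhSc, RhSd, RfSc, RfSd, RkSc, RkSd} → row (1,3) (1,2) (6,3) (6,3)
{MhEc, MhEd, MhSc, MhSd} → row (1,5) (1,5) (6,3) (6,3)
{MfEc, MfEd, MfSc, MfSd} → row (3,6) (3,6) (6,3) (6,3)
{MkEc, MkEd, MkSc, MkSd} → row (4,3) (4,3) (6,3) (6,3)
{LhEc, LhEd, LhSc, LhSd, LfEc, LfEd, LfSc, LfSd, LkEc, LkEd, LkSc, LkSd} → row (4,1) (4,1) (6,3) (6,3)
That's 7 distinct rows out of 36 strategies.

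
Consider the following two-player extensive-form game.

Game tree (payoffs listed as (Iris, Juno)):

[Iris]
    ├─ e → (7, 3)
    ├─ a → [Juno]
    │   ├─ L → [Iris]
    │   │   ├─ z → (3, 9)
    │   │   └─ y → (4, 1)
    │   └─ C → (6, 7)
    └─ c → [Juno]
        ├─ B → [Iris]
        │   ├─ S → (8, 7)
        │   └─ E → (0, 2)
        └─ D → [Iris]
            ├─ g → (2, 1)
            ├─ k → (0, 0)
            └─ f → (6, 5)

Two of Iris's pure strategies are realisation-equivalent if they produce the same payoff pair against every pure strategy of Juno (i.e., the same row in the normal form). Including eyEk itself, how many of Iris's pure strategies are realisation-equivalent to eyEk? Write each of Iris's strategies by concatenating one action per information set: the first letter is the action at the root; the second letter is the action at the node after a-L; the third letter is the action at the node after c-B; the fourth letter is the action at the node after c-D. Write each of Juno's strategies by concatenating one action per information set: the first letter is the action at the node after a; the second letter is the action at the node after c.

12

Row for eyEk (columns LB, LD, CB, CD): (7,3) (7,3) (7,3) (7,3).
Under eyEk, Iris's choice at the node after a-L and at the node after c-B and at the node after c-D can never be reached regardless of what Juno does, so varying those choices leaves every outcome unchanged.
Holding the reachable choices fixed and varying the unreachable ones freely already gives 2 × 2 × 3 = 12 equivalent strategies.
No other strategy reproduces this row, so those 12 are the full class: ezSg, ezSk, ezSf, ezEg, ezEk, ezEf, eySg, eySk, eySf, eyEg, eyEk, eyEf.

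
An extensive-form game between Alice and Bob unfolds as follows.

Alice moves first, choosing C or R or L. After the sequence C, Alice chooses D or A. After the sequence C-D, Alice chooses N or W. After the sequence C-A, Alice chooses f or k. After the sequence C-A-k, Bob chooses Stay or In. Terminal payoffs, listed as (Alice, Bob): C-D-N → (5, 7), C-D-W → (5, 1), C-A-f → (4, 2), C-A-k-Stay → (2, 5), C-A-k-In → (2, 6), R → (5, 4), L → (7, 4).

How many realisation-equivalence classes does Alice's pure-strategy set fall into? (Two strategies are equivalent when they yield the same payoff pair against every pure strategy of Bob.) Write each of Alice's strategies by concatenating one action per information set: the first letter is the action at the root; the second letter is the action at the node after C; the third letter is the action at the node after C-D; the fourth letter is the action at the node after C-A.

Alice has 24 pure strategies: CDNf, CDNk, CDWf, CDWk, CANf, CANk, CAWf, CAWk, RDNf, RDNk, RDWf, RDWk, RANf, RANk, RAWf, RAWk, LDNf, LDNk, LDWf, LDWk, LANf, LANk, LAWf, LAWk. Columns: Stay, In.
{CDNf, CDNk} → row (5,7) (5,7)
{CDWf, CDWk} → row (5,1) (5,1)
{CANf, CAWf} → row (4,2) (4,2)
{CANk, CAWk} → row (2,5) (2,6)
{RDNf, RDNk, RDWf, RDWk, RANf, RANk, RAWf, RAWk} → row (5,4) (5,4)
{LDNf, LDNk, LDWf, LDWk, LANf, LANk, LAWf, LAWk} → row (7,4) (7,4)
That's 6 distinct rows out of 24 strategies.

6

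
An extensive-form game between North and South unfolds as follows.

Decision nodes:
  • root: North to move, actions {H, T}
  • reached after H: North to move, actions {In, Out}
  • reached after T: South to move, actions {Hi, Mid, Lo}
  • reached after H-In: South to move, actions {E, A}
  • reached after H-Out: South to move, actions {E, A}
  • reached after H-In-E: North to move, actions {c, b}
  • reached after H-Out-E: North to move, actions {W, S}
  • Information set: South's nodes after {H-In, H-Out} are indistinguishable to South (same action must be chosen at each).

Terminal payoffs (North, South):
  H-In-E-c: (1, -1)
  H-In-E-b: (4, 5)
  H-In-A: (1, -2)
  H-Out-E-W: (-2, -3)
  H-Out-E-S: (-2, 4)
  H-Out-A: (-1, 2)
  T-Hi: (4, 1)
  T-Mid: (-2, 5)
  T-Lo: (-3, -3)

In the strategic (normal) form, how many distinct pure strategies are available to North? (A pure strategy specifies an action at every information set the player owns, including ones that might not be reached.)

16

North owns the root with actions {H, T} — two choices.
North owns the node after H with actions {In, Out} — two choices.
North owns the node after H-In-E with actions {c, b} — two choices.
North owns the node after H-Out-E with actions {W, S} — two choices.
A pure strategy fixes one action at each information set independently, so the count is the product 2 × 2 × 2 × 2 = 16.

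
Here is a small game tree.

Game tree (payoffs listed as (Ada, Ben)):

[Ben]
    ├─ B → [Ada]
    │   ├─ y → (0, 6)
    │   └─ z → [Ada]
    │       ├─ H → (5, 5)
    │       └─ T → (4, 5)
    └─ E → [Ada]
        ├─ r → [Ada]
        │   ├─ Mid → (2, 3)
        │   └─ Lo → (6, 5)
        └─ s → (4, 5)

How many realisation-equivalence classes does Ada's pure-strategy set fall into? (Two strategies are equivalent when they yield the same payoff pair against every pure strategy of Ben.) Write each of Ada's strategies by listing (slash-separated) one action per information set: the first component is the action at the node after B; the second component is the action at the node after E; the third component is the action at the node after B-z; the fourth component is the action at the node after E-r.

9

Ada has 16 pure strategies: y/r/H/Mid, y/r/H/Lo, y/r/T/Mid, y/r/T/Lo, y/s/H/Mid, y/s/H/Lo, y/s/T/Mid, y/s/T/Lo, z/r/H/Mid, z/r/H/Lo, z/r/T/Mid, z/r/T/Lo, z/s/H/Mid, z/s/H/Lo, z/s/T/Mid, z/s/T/Lo. Columns: B, E.
{y/r/H/Mid, y/r/T/Mid} → row (0,6) (2,3)
{y/r/H/Lo, y/r/T/Lo} → row (0,6) (6,5)
{y/s/H/Mid, y/s/H/Lo, y/s/T/Mid, y/s/T/Lo} → row (0,6) (4,5)
{z/r/H/Mid} → row (5,5) (2,3)
{z/r/H/Lo} → row (5,5) (6,5)
{z/r/T/Mid} → row (4,5) (2,3)
{z/r/T/Lo} → row (4,5) (6,5)
{z/s/H/Mid, z/s/H/Lo} → row (5,5) (4,5)
{z/s/T/Mid, z/s/T/Lo} → row (4,5) (4,5)
That's 9 distinct rows out of 16 strategies.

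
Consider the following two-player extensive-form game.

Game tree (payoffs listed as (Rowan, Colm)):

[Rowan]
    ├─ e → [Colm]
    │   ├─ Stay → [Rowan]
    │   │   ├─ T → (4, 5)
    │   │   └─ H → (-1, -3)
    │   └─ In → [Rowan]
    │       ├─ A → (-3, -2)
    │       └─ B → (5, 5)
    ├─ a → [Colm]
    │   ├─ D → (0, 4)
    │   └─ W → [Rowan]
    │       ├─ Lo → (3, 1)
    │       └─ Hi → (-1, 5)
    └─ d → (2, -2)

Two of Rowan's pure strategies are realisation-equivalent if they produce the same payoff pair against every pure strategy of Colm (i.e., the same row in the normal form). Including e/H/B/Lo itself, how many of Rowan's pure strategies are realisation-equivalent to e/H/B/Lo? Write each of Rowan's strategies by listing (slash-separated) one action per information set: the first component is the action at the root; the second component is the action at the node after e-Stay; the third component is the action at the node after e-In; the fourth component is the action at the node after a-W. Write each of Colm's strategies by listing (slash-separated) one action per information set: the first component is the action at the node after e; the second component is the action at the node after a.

2

Row for e/H/B/Lo (columns Stay/D, Stay/W, In/D, In/W): (-1,-3) (-1,-3) (5,5) (5,5).
Under e/H/B/Lo, Rowan's choice at the node after a-W can never be reached regardless of what Colm does, so varying those choices leaves every outcome unchanged.
Holding the reachable choices fixed and varying the unreachable one freely already gives 2 equivalent strategies.
No other strategy reproduces this row, so those 2 are the full class: e/H/B/Lo, e/H/B/Hi.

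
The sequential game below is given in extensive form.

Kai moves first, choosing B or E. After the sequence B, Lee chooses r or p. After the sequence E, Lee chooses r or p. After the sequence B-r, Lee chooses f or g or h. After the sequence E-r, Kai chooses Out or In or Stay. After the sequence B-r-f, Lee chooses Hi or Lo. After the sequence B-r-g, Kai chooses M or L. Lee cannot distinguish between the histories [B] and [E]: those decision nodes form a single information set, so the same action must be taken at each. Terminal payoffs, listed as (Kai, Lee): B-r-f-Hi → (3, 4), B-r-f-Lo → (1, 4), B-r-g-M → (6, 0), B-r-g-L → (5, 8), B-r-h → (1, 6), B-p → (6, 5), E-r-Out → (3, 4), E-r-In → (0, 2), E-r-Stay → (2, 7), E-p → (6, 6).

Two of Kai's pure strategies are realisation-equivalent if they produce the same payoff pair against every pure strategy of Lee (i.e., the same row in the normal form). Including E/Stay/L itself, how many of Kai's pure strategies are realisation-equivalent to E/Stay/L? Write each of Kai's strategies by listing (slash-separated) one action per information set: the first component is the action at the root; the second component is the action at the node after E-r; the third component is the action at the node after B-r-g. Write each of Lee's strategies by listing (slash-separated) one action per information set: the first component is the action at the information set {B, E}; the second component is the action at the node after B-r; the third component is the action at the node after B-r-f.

Row for E/Stay/L (columns r/f/Hi, r/f/Lo, r/g/Hi, r/g/Lo, r/h/Hi, r/h/Lo, p/f/Hi, p/f/Lo, p/g/Hi, p/g/Lo, p/h/Hi, p/h/Lo): (2,7) (2,7) (2,7) (2,7) (2,7) (2,7) (6,6) (6,6) (6,6) (6,6) (6,6) (6,6).
Under E/Stay/L, Kai's choice at the node after B-r-g can never be reached regardless of what Lee does, so varying those choices leaves every outcome unchanged.
Holding the reachable choices fixed and varying the unreachable one freely already gives 2 equivalent strategies.
No other strategy reproduces this row, so those 2 are the full class: E/Stay/M, E/Stay/L.

2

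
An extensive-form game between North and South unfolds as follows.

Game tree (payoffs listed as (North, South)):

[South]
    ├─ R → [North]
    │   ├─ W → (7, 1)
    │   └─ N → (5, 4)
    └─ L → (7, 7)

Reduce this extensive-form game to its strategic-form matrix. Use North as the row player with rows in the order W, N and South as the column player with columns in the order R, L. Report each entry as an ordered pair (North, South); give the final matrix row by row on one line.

            R        L
   W    (7,1)    (7,7)
   N    (5,4)    (7,7)

W: (7,1) (7,7) | N: (5,4) (7,7)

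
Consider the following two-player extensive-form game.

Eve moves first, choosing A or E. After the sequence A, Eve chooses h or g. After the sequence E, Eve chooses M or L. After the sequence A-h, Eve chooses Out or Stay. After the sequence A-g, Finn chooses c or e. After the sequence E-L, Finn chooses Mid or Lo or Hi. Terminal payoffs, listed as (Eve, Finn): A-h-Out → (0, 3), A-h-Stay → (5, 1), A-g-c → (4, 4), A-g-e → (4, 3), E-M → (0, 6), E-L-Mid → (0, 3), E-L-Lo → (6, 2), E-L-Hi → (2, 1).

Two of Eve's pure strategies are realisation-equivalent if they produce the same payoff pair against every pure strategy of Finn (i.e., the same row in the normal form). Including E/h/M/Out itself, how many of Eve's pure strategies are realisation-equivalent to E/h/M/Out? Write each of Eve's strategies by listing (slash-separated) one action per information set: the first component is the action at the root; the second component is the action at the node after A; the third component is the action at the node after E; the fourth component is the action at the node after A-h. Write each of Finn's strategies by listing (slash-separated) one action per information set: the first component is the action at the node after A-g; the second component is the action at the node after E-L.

Row for E/h/M/Out (columns c/Mid, c/Lo, c/Hi, e/Mid, e/Lo, e/Hi): (0,6) (0,6) (0,6) (0,6) (0,6) (0,6).
Under E/h/M/Out, Eve's choice at the node after A and at the node after A-h can never be reached regardless of what Finn does, so varying those choices leaves every outcome unchanged.
Holding the reachable choices fixed and varying the unreachable ones freely already gives 2 × 2 = 4 equivalent strategies.
No other strategy reproduces this row, so those 4 are the full class: E/h/M/Out, E/h/M/Stay, E/g/M/Out, E/g/M/Stay.

4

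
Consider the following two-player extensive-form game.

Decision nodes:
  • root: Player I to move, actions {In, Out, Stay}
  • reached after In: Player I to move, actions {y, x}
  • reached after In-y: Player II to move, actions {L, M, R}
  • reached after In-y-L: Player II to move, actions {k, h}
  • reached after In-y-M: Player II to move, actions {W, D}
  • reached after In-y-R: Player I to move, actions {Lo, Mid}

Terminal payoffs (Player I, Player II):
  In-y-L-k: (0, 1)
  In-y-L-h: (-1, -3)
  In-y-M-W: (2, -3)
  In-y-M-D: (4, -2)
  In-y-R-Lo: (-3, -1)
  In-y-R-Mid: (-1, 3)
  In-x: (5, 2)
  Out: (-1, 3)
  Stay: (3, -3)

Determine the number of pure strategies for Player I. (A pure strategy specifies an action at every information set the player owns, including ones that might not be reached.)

12

Player I owns the root with actions {In, Out, Stay} — three choices.
Player I owns the node after In with actions {y, x} — two choices.
Player I owns the node after In-y-R with actions {Lo, Mid} — two choices.
A pure strategy fixes one action at each information set independently, so the count is the product 3 × 2 × 2 = 12.
(For reference, Player II has 12 pure strategies, giving a 12×12 normal-form matrix.)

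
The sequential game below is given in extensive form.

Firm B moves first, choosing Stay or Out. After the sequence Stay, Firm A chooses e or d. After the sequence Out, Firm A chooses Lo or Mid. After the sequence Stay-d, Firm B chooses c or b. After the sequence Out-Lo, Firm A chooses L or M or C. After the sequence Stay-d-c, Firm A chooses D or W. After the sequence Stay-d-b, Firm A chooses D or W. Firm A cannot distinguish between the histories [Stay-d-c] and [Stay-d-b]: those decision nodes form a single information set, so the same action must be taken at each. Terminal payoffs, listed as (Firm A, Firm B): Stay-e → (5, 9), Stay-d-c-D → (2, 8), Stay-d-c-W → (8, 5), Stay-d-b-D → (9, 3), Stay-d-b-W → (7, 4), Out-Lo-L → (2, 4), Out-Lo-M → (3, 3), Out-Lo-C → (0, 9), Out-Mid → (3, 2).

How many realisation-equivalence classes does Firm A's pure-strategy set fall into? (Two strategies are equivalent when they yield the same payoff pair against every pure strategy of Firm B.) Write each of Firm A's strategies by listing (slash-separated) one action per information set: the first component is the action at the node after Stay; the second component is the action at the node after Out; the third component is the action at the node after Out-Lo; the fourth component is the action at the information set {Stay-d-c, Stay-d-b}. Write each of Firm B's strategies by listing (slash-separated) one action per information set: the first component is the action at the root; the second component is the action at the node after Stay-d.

Firm A has 24 pure strategies: e/Lo/L/D, e/Lo/L/W, e/Lo/M/D, e/Lo/M/W, e/Lo/C/D, e/Lo/C/W, e/Mid/L/D, e/Mid/L/W, e/Mid/M/D, e/Mid/M/W, e/Mid/C/D, e/Mid/C/W, d/Lo/L/D, d/Lo/L/W, d/Lo/M/D, d/Lo/M/W, d/Lo/C/D, d/Lo/C/W, d/Mid/L/D, d/Mid/L/W, d/Mid/M/D, d/Mid/M/W, d/Mid/C/D, d/Mid/C/W. Columns: Stay/c, Stay/b, Out/c, Out/b.
{e/Lo/L/D, e/Lo/L/W} → row (5,9) (5,9) (2,4) (2,4)
{e/Lo/M/D, e/Lo/M/W} → row (5,9) (5,9) (3,3) (3,3)
{e/Lo/C/D, e/Lo/C/W} → row (5,9) (5,9) (0,9) (0,9)
{e/Mid/L/D, e/Mid/L/W, e/Mid/M/D, e/Mid/M/W, e/Mid/C/D, e/Mid/C/W} → row (5,9) (5,9) (3,2) (3,2)
{d/Lo/L/D} → row (2,8) (9,3) (2,4) (2,4)
{d/Lo/L/W} → row (8,5) (7,4) (2,4) (2,4)
{d/Lo/M/D} → row (2,8) (9,3) (3,3) (3,3)
{d/Lo/M/W} → row (8,5) (7,4) (3,3) (3,3)
{d/Lo/C/D} → row (2,8) (9,3) (0,9) (0,9)
{d/Lo/C/W} → row (8,5) (7,4) (0,9) (0,9)
{d/Mid/L/D, d/Mid/M/D, d/Mid/C/D} → row (2,8) (9,3) (3,2) (3,2)
{d/Mid/L/W, d/Mid/M/W, d/Mid/C/W} → row (8,5) (7,4) (3,2) (3,2)
That's 12 distinct rows out of 24 strategies.

12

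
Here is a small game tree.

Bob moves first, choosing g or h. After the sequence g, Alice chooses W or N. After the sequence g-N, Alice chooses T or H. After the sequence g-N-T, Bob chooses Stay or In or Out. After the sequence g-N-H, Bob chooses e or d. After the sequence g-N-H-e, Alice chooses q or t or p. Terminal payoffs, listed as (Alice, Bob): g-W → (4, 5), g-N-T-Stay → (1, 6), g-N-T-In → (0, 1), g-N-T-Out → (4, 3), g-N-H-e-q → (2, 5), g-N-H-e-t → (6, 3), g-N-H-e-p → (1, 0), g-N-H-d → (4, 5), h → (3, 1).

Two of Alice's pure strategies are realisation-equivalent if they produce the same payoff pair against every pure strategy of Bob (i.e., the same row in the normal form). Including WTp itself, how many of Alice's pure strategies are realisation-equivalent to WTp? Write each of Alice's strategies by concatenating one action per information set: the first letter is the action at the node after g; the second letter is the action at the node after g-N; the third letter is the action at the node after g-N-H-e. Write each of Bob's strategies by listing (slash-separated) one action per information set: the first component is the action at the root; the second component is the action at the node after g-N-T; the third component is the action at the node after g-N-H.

Row for WTp (columns g/Stay/e, g/Stay/d, g/In/e, g/In/d, g/Out/e, g/Out/d, h/Stay/e, h/Stay/d, h/In/e, h/In/d, h/Out/e, h/Out/d): (4,5) (4,5) (4,5) (4,5) (4,5) (4,5) (3,1) (3,1) (3,1) (3,1) (3,1) (3,1).
Under WTp, Alice's choice at the node after g-N and at the node after g-N-H-e can never be reached regardless of what Bob does, so varying those choices leaves every outcome unchanged.
Holding the reachable choices fixed and varying the unreachable ones freely already gives 2 × 3 = 6 equivalent strategies.
No other strategy reproduces this row, so those 6 are the full class: WTq, WTt, WTp, WHq, WHt, WHp.

6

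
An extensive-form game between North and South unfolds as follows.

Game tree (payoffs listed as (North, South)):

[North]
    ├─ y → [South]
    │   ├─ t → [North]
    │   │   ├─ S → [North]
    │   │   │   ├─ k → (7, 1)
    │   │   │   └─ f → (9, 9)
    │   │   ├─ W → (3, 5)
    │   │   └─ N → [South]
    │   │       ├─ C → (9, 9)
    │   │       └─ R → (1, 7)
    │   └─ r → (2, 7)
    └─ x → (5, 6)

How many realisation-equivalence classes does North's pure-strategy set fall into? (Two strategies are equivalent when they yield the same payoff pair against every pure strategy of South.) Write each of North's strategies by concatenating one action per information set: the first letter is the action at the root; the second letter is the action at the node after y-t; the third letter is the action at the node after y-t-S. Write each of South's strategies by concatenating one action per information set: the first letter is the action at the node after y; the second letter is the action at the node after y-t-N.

North has 12 pure strategies: ySk, ySf, yWk, yWf, yNk, yNf, xSk, xSf, xWk, xWf, xNk, xNf. Columns: tC, tR, rC, rR.
{ySk} → row (7,1) (7,1) (2,7) (2,7)
{ySf} → row (9,9) (9,9) (2,7) (2,7)
{yWk, yWf} → row (3,5) (3,5) (2,7) (2,7)
{yNk, yNf} → row (9,9) (1,7) (2,7) (2,7)
{xSk, xSf, xWk, xWf, xNk, xNf} → row (5,6) (5,6) (5,6) (5,6)
That's 5 distinct rows out of 12 strategies.

5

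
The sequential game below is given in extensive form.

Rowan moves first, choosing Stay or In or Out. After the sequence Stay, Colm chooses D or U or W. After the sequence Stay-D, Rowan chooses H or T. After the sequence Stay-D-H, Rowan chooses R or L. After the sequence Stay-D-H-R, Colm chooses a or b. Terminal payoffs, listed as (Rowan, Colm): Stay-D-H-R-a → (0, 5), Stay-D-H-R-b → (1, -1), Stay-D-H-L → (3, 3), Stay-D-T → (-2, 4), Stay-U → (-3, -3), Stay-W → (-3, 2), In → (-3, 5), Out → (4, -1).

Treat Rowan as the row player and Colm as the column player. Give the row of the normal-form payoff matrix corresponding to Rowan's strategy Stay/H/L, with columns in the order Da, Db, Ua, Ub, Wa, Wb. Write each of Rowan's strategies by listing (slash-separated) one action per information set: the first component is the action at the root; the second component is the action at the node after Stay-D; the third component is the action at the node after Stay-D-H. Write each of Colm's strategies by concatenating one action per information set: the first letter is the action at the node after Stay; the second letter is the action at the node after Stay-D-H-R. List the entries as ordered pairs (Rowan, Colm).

(3,3) (3,3) (-3,-3) (-3,-3) (-3,2) (-3,2)

vs Da: Rowan plays Stay → Colm plays D at [Stay] → Rowan plays H at [Stay-D] → Rowan plays L at [Stay-D-H] → (3, 3)
vs Db: Rowan plays Stay → Colm plays D at [Stay] → Rowan plays H at [Stay-D] → Rowan plays L at [Stay-D-H] → (3, 3)
vs Ua: Rowan plays Stay → Colm plays U at [Stay] → (-3, -3)
vs Ub: Rowan plays Stay → Colm plays U at [Stay] → (-3, -3)
vs Wa: Rowan plays Stay → Colm plays W at [Stay] → (-3, 2)
vs Wb: Rowan plays Stay → Colm plays W at [Stay] → (-3, 2)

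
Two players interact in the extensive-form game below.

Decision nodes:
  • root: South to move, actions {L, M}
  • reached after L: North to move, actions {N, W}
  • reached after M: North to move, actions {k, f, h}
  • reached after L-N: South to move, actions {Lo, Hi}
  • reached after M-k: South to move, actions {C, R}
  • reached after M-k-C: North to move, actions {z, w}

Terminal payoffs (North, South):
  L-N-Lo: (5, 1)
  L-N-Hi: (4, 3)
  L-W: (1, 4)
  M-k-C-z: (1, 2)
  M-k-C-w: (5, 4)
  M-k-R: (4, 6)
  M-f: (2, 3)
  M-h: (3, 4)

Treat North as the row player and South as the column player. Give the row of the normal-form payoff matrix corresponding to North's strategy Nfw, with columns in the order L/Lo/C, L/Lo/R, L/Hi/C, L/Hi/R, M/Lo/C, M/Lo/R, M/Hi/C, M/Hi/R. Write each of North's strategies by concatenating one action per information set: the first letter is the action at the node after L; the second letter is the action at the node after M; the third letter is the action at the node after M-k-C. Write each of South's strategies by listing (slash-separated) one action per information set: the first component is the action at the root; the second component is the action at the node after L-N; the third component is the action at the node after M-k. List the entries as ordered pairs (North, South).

vs L/Lo/C: South plays L → North plays N at [L] → South plays Lo at [L-N] → (5, 1)
vs L/Lo/R: South plays L → North plays N at [L] → South plays Lo at [L-N] → (5, 1)
vs L/Hi/C: South plays L → North plays N at [L] → South plays Hi at [L-N] → (4, 3)
vs L/Hi/R: South plays L → North plays N at [L] → South plays Hi at [L-N] → (4, 3)
vs M/Lo/C: South plays M → North plays f at [M] → (2, 3)
vs M/Lo/R: South plays M → North plays f at [M] → (2, 3)
vs M/Hi/C: South plays M → North plays f at [M] → (2, 3)
vs M/Hi/R: South plays M → North plays f at [M] → (2, 3)

(5,1) (5,1) (4,3) (4,3) (2,3) (2,3) (2,3) (2,3)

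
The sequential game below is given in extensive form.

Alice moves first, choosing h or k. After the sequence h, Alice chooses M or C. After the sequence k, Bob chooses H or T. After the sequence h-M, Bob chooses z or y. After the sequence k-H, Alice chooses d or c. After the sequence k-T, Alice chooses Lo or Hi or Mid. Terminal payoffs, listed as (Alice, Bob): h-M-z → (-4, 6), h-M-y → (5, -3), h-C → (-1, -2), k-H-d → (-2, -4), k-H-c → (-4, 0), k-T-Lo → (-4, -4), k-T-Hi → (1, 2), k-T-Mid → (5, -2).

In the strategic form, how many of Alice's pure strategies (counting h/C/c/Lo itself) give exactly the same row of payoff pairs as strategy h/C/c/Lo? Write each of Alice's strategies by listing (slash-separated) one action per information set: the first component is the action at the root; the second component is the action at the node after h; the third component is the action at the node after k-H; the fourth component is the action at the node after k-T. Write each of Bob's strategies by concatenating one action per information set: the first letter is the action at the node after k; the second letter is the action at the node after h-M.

6

Row for h/C/c/Lo (columns Hz, Hy, Tz, Ty): (-1,-2) (-1,-2) (-1,-2) (-1,-2).
Under h/C/c/Lo, Alice's choice at the node after k-H and at the node after k-T can never be reached regardless of what Bob does, so varying those choices leaves every outcome unchanged.
Holding the reachable choices fixed and varying the unreachable ones freely already gives 2 × 3 = 6 equivalent strategies.
No other strategy reproduces this row, so those 6 are the full class: h/C/d/Lo, h/C/d/Hi, h/C/d/Mid, h/C/c/Lo, h/C/c/Hi, h/C/c/Mid.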